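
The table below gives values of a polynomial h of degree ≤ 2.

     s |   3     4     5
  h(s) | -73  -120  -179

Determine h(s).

Write h(s) = as^2 + bs + c. Substituting each data point gives a linear system:
  9a + 3b + c = -73
  16a + 4b + c = -120
  25a + 5b + c = -179
Solving the system yields a = -6, b = -5, c = -4.
So h(s) = -6s^2 - 5s - 4.
Check: h(4) = -120. ✓

h(s) = -6s^2 - 5s - 4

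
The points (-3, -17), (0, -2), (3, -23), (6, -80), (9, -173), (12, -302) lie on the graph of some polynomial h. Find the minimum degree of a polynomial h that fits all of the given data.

2

Forward differences of the values at u = -3, 0, 3, 6, 9, 12:
  h  : -17  -2  -23  -80  -173  -302
  Δ  : 15  -21  -57  -93  -129
  Δ^2: -36  -36  -36  -36
  Δ^3: 0  0  0
  Δ^4: 0  0
  Δ^5: 0
The second differences are constant (-36) and nonzero, while all higher differences vanish, so the minimal degree is 2.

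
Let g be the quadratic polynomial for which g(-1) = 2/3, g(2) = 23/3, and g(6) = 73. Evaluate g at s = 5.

152/3

Using the Lagrange interpolation formula with nodes -1, 2, 6:
  L_0(s) = (s - 2)(s - 6) / 21
  L_1(s) = (s + 1)(s - 6) / -12
  L_2(s) = (s + 1)(s - 2) / 28
Then g(s) = 2/3·L_0(s) + 23/3·L_1(s) + 73·L_2(s).
Expanding and collecting terms gives g(s) = 2s² + (1/3)s - 1.
Evaluating at s = 5: g(5) = 152/3.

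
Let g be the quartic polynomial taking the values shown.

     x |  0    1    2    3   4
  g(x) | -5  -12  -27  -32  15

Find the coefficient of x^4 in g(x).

1

Write g(x) = ax^4 + bx^3 + cx^2 + dx + e. Substituting each data point gives a linear system:
  e = -5
  a + b + c + d + e = -12
  16a + 8b + 4c + 2d + e = -27
  81a + 27b + 9c + 3d + e = -32
  256a + 64b + 16c + 4d + e = 15
Solving the system yields a = 1, b = -3, c = -2, d = -3, e = -5.
So g(x) = x^4 - 3x^3 - 2x^2 - 3x - 5.
The leading coefficient is 1.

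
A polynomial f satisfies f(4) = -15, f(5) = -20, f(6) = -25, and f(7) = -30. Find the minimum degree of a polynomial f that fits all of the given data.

1

Forward differences of the values at s = 4, 5, 6, 7:
  f  : -15  -20  -25  -30
  Δ  : -5  -5  -5
  Δ^2: 0  0
  Δ^3: 0
The first differences are constant (-5) and nonzero, while all higher differences vanish, so the minimal degree is 1.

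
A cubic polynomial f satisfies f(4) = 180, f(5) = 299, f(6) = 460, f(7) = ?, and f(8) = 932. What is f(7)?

669

The 4 known points determine the degree-3 polynomial uniquely.
Write f(x) = ax^3 + bx^2 + cx + d. Substituting each data point gives a linear system:
  64a + 16b + 4c + d = 180
  125a + 25b + 5c + d = 299
  216a + 36b + 6c + d = 460
  512a + 64b + 8c + d = 932
Solving the system yields a = 1, b = 6, c = 4, d = 4.
So f(x) = x³ + 6x² + 4x + 4.
Then f(7) = 669.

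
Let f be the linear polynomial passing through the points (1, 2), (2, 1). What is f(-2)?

5

Write f(n) = an + b. Substituting each data point gives a linear system:
  a + b = 2
  2a + b = 1
Solving the system yields a = -1, b = 3.
So f(n) = -n + 3.
Then f(-2) = 5.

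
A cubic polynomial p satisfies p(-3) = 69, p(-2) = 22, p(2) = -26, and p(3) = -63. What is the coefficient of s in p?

Write p(s) = as^3 + bs^2 + cs + d. Substituting each data point gives a linear system:
  -27a + 9b - 3c + d = 69
  -8a + 4b - 2c + d = 22
  8a + 4b + 2c + d = -26
  27a + 9b + 3c + d = -63
Solving the system yields a = -2, b = 1, c = -4, d = -6.
So p(s) = -2s^3 + s^2 - 4s - 6.
The coefficient of s is -4.

-4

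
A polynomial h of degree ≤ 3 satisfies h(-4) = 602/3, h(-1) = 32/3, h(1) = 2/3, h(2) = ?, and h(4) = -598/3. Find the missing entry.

The 4 known points determine the degree-3 polynomial uniquely.
Write h(s) = as^3 + bs^2 + cs + d. Substituting each data point gives a linear system:
  -64a + 16b - 4c + d = 602/3
  -a + b - c + d = 32/3
  a + b + c + d = 2/3
  64a + 16b + 4c + d = -598/3
Solving the system yields a = -3, b = -1/3, c = -2, d = 6.
So h(s) = -3s^3 - (1/3)s^2 - 2s + 6.
Then h(2) = -70/3.

-70/3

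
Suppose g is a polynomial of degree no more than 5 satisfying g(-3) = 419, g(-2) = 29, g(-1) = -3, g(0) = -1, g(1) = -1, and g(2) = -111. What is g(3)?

Forward differences of the values at n = -3, -2, -1, 0, 1, 2:
  g  : 419  29  -3  -1  -1  -111
  Δ  : -390  -32  2  0  -110
  Δ^2: 358  34  -2  -110
  Δ^3: -324  -36  -108
  Δ^4: 288  -72
  Δ^5: -360
The fifth differences are constant, confirming degree 5.
Interpolating (Newton forward form) and evaluating at n = 3 gives g(3) = -871.

-871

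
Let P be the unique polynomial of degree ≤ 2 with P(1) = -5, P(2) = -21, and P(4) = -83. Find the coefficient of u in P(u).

-1

Write P(u) = au^2 + bu + c. Substituting each data point gives a linear system:
  a + b + c = -5
  4a + 2b + c = -21
  16a + 4b + c = -83
Solving the system yields a = -5, b = -1, c = 1.
So P(u) = -5u² - u + 1.
The coefficient of u is -1.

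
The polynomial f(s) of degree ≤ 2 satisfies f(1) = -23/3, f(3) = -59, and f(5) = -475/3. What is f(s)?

Using the Lagrange interpolation formula with nodes 1, 3, 5:
  L_0(s) = (s - 3)(s - 5) / 8
  L_1(s) = (s - 1)(s - 5) / -4
  L_2(s) = (s - 1)(s - 3) / 8
Then f(s) = -23/3·L_0(s) - 59·L_1(s) - 475/3·L_2(s).
Expanding and collecting terms gives f(s) = -6s^2 - (5/3)s.
Check: f(3) = -59. ✓

f(s) = -6s^2 - (5/3)s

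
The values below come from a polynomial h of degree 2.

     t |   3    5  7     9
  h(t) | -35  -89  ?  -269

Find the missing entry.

On equispaced nodes a degree-2 polynomial has vanishing third forward difference, so
  - h(3) + 3·h(5) - 3·h(7) + h(9) = 0.
Substituting the known values and solving for h(7):
  -3·h(7) = 501
  h(7) = -167.

-167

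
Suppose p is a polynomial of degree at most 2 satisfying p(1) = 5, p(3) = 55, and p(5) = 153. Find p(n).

Write p(n) = an^2 + bn + c. Substituting each data point gives a linear system:
  a + b + c = 5
  9a + 3b + c = 55
  25a + 5b + c = 153
Solving the system yields a = 6, b = 1, c = -2.
So p(n) = 6n^2 + n - 2.
Check: p(3) = 55. ✓

p(n) = 6n^2 + n - 2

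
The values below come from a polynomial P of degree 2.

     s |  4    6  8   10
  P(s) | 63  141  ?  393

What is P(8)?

The 3 known points determine the degree-2 polynomial uniquely.
Write P(s) = as^2 + bs + c. Substituting each data point gives a linear system:
  16a + 4b + c = 63
  36a + 6b + c = 141
  100a + 10b + c = 393
Solving the system yields a = 4, b = -1, c = 3.
So P(s) = 4s^2 - s + 3.
Then P(8) = 251.

251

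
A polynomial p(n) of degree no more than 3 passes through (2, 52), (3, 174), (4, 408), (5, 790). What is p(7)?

Using the Lagrange interpolation formula with nodes 2, 3, 4, 5:
  L_0(n) = (n - 3)(n - 4)(n - 5) / -6
  L_1(n) = (n - 2)(n - 4)(n - 5) / 2
  L_2(n) = (n - 2)(n - 3)(n - 5) / -2
  L_3(n) = (n - 2)(n - 3)(n - 4) / 6
Then p(n) = 52·L_0(n) + 174·L_1(n) + 408·L_2(n) + 790·L_3(n).
Expanding and collecting terms gives p(n) = 6n^3 + 2n^2 - 2n.
Evaluating at n = 7: p(7) = 2142.

2142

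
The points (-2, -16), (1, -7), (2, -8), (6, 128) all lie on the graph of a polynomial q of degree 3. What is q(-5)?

-169

Using the Lagrange interpolation formula with nodes -2, 1, 2, 6:
  L_0(s) = (s - 1)(s - 2)(s - 6) / -96
  L_1(s) = (s + 2)(s - 2)(s - 6) / 15
  L_2(s) = (s + 2)(s - 1)(s - 6) / -16
  L_3(s) = (s + 2)(s - 1)(s - 2) / 160
Then q(s) = -16·L_0(s) - 7·L_1(s) - 8·L_2(s) + 128·L_3(s).
Expanding and collecting terms gives q(s) = s^3 - 2s^2 - 2s - 4.
Evaluating at s = -5: q(-5) = -169.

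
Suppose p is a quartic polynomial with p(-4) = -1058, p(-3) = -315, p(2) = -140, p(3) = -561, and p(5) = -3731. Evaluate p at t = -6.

Write p(t) = at^4 + bt^3 + ct^2 + dt + e. Substituting each data point gives a linear system:
  256a - 64b + 16c - 4d + e = -1058
  81a - 27b + 9c - 3d + e = -315
  16a + 8b + 4c + 2d + e = -140
  81a + 27b + 9c + 3d + e = -561
  625a + 125b + 25c + 5d + e = -3731
Solving the system yields a = -5, b = -4, c = -3, d = -5, e = -6.
So p(t) = -5t⁴ - 4t³ - 3t² - 5t - 6.
Then p(-6) = -5700.

-5700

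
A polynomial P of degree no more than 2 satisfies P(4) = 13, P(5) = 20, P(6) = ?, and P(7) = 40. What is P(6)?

The 3 known points determine the degree-2 polynomial uniquely.
Write P(u) = au^2 + bu + c. Substituting each data point gives a linear system:
  16a + 4b + c = 13
  25a + 5b + c = 20
  49a + 7b + c = 40
Solving the system yields a = 1, b = -2, c = 5.
So P(u) = u² - 2u + 5.
Then P(6) = 29.

29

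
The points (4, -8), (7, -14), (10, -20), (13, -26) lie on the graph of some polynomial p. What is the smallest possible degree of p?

Forward differences of the values at s = 4, 7, 10, 13:
  p  : -8  -14  -20  -26
  Δ  : -6  -6  -6
  Δ^2: 0  0
  Δ^3: 0
The first differences are constant (-6) and nonzero, while all higher differences vanish, so the minimal degree is 1.

1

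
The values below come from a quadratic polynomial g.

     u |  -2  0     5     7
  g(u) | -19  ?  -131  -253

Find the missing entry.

-1

The 3 known points determine the degree-2 polynomial uniquely.
Write g(u) = au^2 + bu + c. Substituting each data point gives a linear system:
  4a - 2b + c = -19
  25a + 5b + c = -131
  49a + 7b + c = -253
Solving the system yields a = -5, b = -1, c = -1.
So g(u) = -5u^2 - u - 1.
Then g(0) = -1.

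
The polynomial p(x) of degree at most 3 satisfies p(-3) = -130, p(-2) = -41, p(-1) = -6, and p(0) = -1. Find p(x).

Write p(x) = ax^3 + bx^2 + cx + d. Substituting each data point gives a linear system:
  -27a + 9b - 3c + d = -130
  -8a + 4b - 2c + d = -41
  -a + b - c + d = -6
  d = -1
Solving the system yields a = 4, b = -3, c = -2, d = -1.
So p(x) = 4x³ - 3x² - 2x - 1.
Check: p(0) = -1. ✓

p(x) = 4x^3 - 3x^2 - 2x - 1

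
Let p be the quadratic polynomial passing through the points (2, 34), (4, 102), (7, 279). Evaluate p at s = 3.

Write p(s) = as^2 + bs + c. Substituting each data point gives a linear system:
  4a + 2b + c = 34
  16a + 4b + c = 102
  49a + 7b + c = 279
Solving the system yields a = 5, b = 4, c = 6.
So p(s) = 5s^2 + 4s + 6.
Then p(3) = 63.

63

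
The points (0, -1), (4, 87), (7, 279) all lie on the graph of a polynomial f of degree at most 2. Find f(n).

Write f(n) = an^2 + bn + c. Substituting each data point gives a linear system:
  c = -1
  16a + 4b + c = 87
  49a + 7b + c = 279
Solving the system yields a = 6, b = -2, c = -1.
So f(n) = 6n^2 - 2n - 1.
Check: f(7) = 279. ✓

f(n) = 6n^2 - 2n - 1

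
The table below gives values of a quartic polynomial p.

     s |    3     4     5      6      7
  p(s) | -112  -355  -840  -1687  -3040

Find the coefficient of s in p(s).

Write p(s) = as^4 + bs^3 + cs^2 + ds + e. Substituting each data point gives a linear system:
  81a + 27b + 9c + 3d + e = -112
  256a + 64b + 16c + 4d + e = -355
  625a + 125b + 25c + 5d + e = -840
  1296a + 216b + 36c + 6d + e = -1687
  2401a + 343b + 49c + 7d + e = -3040
Solving the system yields a = -1, b = -2, c = 0, d = 6, e = 5.
So p(s) = -s⁴ - 2s³ + 6s + 5.
The coefficient of s is 6.

6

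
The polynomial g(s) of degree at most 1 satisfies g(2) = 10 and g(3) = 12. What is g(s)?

Write g(s) = as + b. Substituting each data point gives a linear system:
  2a + b = 10
  3a + b = 12
Solving the system yields a = 2, b = 6.
So g(s) = 2s + 6.
Check: g(3) = 12. ✓

g(s) = 2s + 6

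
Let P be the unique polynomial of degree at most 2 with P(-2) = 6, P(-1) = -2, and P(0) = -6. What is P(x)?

Using the Lagrange interpolation formula with nodes -2, -1, 0:
  L_0(x) = (x + 1)x / 2
  L_1(x) = (x + 2)x / -1
  L_2(x) = (x + 2)(x + 1) / 2
Then P(x) = 6·L_0(x) - 2·L_1(x) - 6·L_2(x).
Expanding and collecting terms gives P(x) = 2x² - 2x - 6.
Check: P(0) = -6. ✓

P(x) = 2x^2 - 2x - 6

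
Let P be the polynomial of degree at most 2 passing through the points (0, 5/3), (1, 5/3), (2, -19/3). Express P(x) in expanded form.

P(x) = -4x^2 + 4x + 5/3

Write P(x) = ax^2 + bx + c. Substituting each data point gives a linear system:
  c = 5/3
  a + b + c = 5/3
  4a + 2b + c = -19/3
Solving the system yields a = -4, b = 4, c = 5/3.
So P(x) = -4x^2 + 4x + 5/3.
Check: P(0) = 5/3. ✓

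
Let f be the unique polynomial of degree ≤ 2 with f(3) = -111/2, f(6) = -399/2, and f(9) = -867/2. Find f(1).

-19/2

Forward differences of the values at u = 3, 6, 9:
  f  : -111/2  -399/2  -867/2
  Δ  : -144  -234
  Δ^2: -90
The second differences are constant, confirming degree 2.
Interpolating (Newton forward form) and evaluating at u = 1 gives f(1) = -19/2.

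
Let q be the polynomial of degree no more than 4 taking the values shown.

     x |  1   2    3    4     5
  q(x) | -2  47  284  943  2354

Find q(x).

Write q(x) = ax^4 + bx^3 + cx^2 + dx + e. Substituting each data point gives a linear system:
  a + b + c + d + e = -2
  16a + 8b + 4c + 2d + e = 47
  81a + 27b + 9c + 3d + e = 284
  256a + 64b + 16c + 4d + e = 943
  625a + 125b + 25c + 5d + e = 2354
Solving the system yields a = 4, b = -1, c = 0, d = -4, e = -1.
So q(x) = 4x⁴ - x³ - 4x - 1.
Check: q(3) = 284. ✓

q(x) = 4x^4 - x^3 - 4x - 1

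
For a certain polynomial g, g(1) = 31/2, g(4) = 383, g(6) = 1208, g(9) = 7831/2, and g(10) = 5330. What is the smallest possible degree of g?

Divided differences on the nodes 1, 4, 6, 9, 10:
  order 0: 31/2  383  1208  7831/2  5330
  order 1: 245/2  825/2  1805/2  2829/2
  order 2: 58  98  128
  order 3: 5  5
  order 4: 0
The order-3 divided differences are all 5 (nonzero) and every higher order vanishes, so the data lies on a polynomial of degree exactly 3.

3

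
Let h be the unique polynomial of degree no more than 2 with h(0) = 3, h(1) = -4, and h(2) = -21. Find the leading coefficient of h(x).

Write h(x) = ax^2 + bx + c. Substituting each data point gives a linear system:
  c = 3
  a + b + c = -4
  4a + 2b + c = -21
Solving the system yields a = -5, b = -2, c = 3.
So h(x) = -5x^2 - 2x + 3.
The leading coefficient is -5.

-5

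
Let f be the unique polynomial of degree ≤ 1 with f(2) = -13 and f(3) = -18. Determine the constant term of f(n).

Write f(n) = an + b. Substituting each data point gives a linear system:
  2a + b = -13
  3a + b = -18
Solving the system yields a = -5, b = -3.
So f(n) = -5n - 3.
The constant term is -3.

-3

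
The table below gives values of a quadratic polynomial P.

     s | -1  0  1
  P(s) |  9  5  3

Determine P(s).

P(s) = s^2 - 3s + 5

Using the Lagrange interpolation formula with nodes -1, 0, 1:
  L_0(s) = s(s - 1) / 2
  L_1(s) = (s + 1)(s - 1) / -1
  L_2(s) = (s + 1)s / 2
Then P(s) = 9·L_0(s) + 5·L_1(s) + 3·L_2(s).
Expanding and collecting terms gives P(s) = s^2 - 3s + 5.
Check: P(0) = 5. ✓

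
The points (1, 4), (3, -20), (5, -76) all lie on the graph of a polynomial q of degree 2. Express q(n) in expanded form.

q(n) = -4n^2 + 4n + 4

Using the Lagrange interpolation formula with nodes 1, 3, 5:
  L_0(n) = (n - 3)(n - 5) / 8
  L_1(n) = (n - 1)(n - 5) / -4
  L_2(n) = (n - 1)(n - 3) / 8
Then q(n) = 4·L_0(n) - 20·L_1(n) - 76·L_2(n).
Expanding and collecting terms gives q(n) = -4n^2 + 4n + 4.
Check: q(3) = -20. ✓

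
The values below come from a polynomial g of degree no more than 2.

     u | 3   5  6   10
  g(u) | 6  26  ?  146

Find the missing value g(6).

The 3 known points determine the degree-2 polynomial uniquely.
Write g(u) = au^2 + bu + c. Substituting each data point gives a linear system:
  9a + 3b + c = 6
  25a + 5b + c = 26
  100a + 10b + c = 146
Solving the system yields a = 2, b = -6, c = 6.
So g(u) = 2u² - 6u + 6.
Then g(6) = 42.

42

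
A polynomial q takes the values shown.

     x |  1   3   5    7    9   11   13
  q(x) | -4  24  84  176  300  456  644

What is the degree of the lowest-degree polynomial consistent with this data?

Forward differences of the values at x = 1, 3, 5, 7, 9, 11, 13:
  q  : -4  24  84  176  300  456  644
  Δ  : 28  60  92  124  156  188
  Δ^2: 32  32  32  32  32
  Δ^3: 0  0  0  0
  Δ^4: 0  0  0
  Δ^5: 0  0
  Δ^6: 0
The second differences are constant (32) and nonzero, while all higher differences vanish, so the minimal degree is 2.

2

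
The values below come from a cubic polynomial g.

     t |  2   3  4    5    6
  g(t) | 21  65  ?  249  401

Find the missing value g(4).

139

On equispaced nodes a degree-3 polynomial has vanishing fourth forward difference, so
  g(2) - 4·g(3) + 6·g(4) - 4·g(5) + g(6) = 0.
Substituting the known values and solving for g(4):
  6·g(4) = 834
  g(4) = 139.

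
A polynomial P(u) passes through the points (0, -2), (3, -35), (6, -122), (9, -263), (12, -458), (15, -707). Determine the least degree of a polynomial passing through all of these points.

Forward differences of the values at u = 0, 3, 6, 9, 12, 15:
  P  : -2  -35  -122  -263  -458  -707
  Δ  : -33  -87  -141  -195  -249
  Δ^2: -54  -54  -54  -54
  Δ^3: 0  0  0
  Δ^4: 0  0
  Δ^5: 0
The second differences are constant (-54) and nonzero, while all higher differences vanish, so the minimal degree is 2.

2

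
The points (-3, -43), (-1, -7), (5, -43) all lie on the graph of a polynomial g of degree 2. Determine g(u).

Write g(u) = au^2 + bu + c. Substituting each data point gives a linear system:
  9a - 3b + c = -43
  a - b + c = -7
  25a + 5b + c = -43
Solving the system yields a = -3, b = 6, c = 2.
So g(u) = -3u^2 + 6u + 2.
Check: g(5) = -43. ✓

g(u) = -3u^2 + 6u + 2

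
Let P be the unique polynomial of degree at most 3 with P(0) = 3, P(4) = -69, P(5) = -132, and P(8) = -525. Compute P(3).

Write P(t) = at^3 + bt^2 + ct + d. Substituting each data point gives a linear system:
  d = 3
  64a + 16b + 4c + d = -69
  125a + 25b + 5c + d = -132
  512a + 64b + 8c + d = -525
Solving the system yields a = -1, b = 0, c = -2, d = 3.
So P(t) = -t^3 - 2t + 3.
Then P(3) = -30.

-30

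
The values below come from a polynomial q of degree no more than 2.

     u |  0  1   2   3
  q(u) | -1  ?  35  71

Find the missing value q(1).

On equispaced nodes a degree-2 polynomial has vanishing third forward difference, so
  - q(0) + 3·q(1) - 3·q(2) + q(3) = 0.
Substituting the known values and solving for q(1):
  3·q(1) = 33
  q(1) = 11.

11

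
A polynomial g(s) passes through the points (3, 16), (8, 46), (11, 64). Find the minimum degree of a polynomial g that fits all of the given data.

Divided differences on the nodes 3, 8, 11:
  order 0: 16  46  64
  order 1: 6  6
  order 2: 0
The order-1 divided differences are all 6 (nonzero) and every higher order vanishes, so the data lies on a polynomial of degree exactly 1.

1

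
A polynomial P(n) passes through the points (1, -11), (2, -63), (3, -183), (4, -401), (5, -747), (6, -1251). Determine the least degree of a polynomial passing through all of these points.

Forward differences of the values at n = 1, 2, 3, 4, 5, 6:
  P  : -11  -63  -183  -401  -747  -1251
  Δ  : -52  -120  -218  -346  -504
  Δ^2: -68  -98  -128  -158
  Δ^3: -30  -30  -30
  Δ^4: 0  0
  Δ^5: 0
The third differences are constant (-30) and nonzero, while all higher differences vanish, so the minimal degree is 3.

3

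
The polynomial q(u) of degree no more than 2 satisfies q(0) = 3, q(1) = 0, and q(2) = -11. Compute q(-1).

Write q(u) = au^2 + bu + c. Substituting each data point gives a linear system:
  c = 3
  a + b + c = 0
  4a + 2b + c = -11
Solving the system yields a = -4, b = 1, c = 3.
So q(u) = -4u^2 + u + 3.
Then q(-1) = -2.

-2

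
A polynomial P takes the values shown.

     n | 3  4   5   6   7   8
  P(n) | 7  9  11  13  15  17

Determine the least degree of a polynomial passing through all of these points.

Forward differences of the values at n = 3, 4, 5, 6, 7, 8:
  P  : 7  9  11  13  15  17
  Δ  : 2  2  2  2  2
  Δ^2: 0  0  0  0
  Δ^3: 0  0  0
  Δ^4: 0  0
  Δ^5: 0
The first differences are constant (2) and nonzero, while all higher differences vanish, so the minimal degree is 1.

1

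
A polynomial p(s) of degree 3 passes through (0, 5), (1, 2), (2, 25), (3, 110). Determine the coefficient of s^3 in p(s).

6

Write p(s) = as^3 + bs^2 + cs + d. Substituting each data point gives a linear system:
  d = 5
  a + b + c + d = 2
  8a + 4b + 2c + d = 25
  27a + 9b + 3c + d = 110
Solving the system yields a = 6, b = -5, c = -4, d = 5.
So p(s) = 6s³ - 5s² - 4s + 5.
The leading coefficient is 6.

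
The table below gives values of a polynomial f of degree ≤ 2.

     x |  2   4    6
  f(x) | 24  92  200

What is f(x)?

Write f(x) = ax^2 + bx + c. Substituting each data point gives a linear system:
  4a + 2b + c = 24
  16a + 4b + c = 92
  36a + 6b + c = 200
Solving the system yields a = 5, b = 4, c = -4.
So f(x) = 5x^2 + 4x - 4.
Check: f(2) = 24. ✓

f(x) = 5x^2 + 4x - 4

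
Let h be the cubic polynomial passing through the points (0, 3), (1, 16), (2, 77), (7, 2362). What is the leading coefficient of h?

6

Write h(n) = an^3 + bn^2 + cn + d. Substituting each data point gives a linear system:
  d = 3
  a + b + c + d = 16
  8a + 4b + 2c + d = 77
  343a + 49b + 7c + d = 2362
Solving the system yields a = 6, b = 6, c = 1, d = 3.
So h(n) = 6n^3 + 6n^2 + n + 3.
The leading coefficient is 6.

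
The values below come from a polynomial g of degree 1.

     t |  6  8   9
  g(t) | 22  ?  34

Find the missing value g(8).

The 2 known points determine the degree-1 polynomial uniquely.
Write g(t) = at + b. Substituting each data point gives a linear system:
  6a + b = 22
  9a + b = 34
Solving the system yields a = 4, b = -2.
So g(t) = 4t - 2.
Then g(8) = 30.

30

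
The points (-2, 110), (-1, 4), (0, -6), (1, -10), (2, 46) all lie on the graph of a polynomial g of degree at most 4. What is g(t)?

Using the Lagrange interpolation formula with nodes -2, -1, 0, 1, 2:
  L_0(t) = (t + 1)t(t - 1)(t - 2) / 24
  L_1(t) = (t + 2)t(t - 1)(t - 2) / -6
  L_2(t) = (t + 2)(t + 1)(t - 1)(t - 2) / 4
  L_3(t) = (t + 2)(t + 1)t(t - 2) / -6
  L_4(t) = (t + 2)(t + 1)t(t - 1) / 24
Then g(t) = 110·L_0(t) + 4·L_1(t) - 6·L_2(t) - 10·L_3(t) + 46·L_4(t).
Expanding and collecting terms gives g(t) = 6t^4 - 3t^3 - 3t^2 - 4t - 6.
Check: g(2) = 46. ✓

g(t) = 6t^4 - 3t^3 - 3t^2 - 4t - 6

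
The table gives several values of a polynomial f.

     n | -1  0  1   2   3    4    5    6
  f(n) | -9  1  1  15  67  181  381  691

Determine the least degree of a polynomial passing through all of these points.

3

Forward differences of the values at n = -1, 0, 1, 2, 3, 4, 5, 6:
  f  : -9  1  1  15  67  181  381  691
  Δ  : 10  0  14  52  114  200  310
  Δ^2: -10  14  38  62  86  110
  Δ^3: 24  24  24  24  24
  Δ^4: 0  0  0  0
  Δ^5: 0  0  0
  Δ^6: 0  0
  Δ^7: 0
The third differences are constant (24) and nonzero, while all higher differences vanish, so the minimal degree is 3.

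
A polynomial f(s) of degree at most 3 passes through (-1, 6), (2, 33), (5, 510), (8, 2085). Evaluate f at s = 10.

4065

Write f(s) = as^3 + bs^2 + cs + d. Substituting each data point gives a linear system:
  -a + b - c + d = 6
  8a + 4b + 2c + d = 33
  125a + 25b + 5c + d = 510
  512a + 64b + 8c + d = 2085
Solving the system yields a = 4, b = 1, c = -4, d = 5.
So f(s) = 4s^3 + s^2 - 4s + 5.
Then f(10) = 4065.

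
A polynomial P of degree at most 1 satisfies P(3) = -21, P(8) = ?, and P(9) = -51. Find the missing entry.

-46

The 2 known points determine the degree-1 polynomial uniquely.
Write P(t) = at + b. Substituting each data point gives a linear system:
  3a + b = -21
  9a + b = -51
Solving the system yields a = -5, b = -6.
So P(t) = -5t - 6.
Then P(8) = -46.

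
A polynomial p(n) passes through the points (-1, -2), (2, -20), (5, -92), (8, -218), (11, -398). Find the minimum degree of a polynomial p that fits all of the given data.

2

Forward differences of the values at n = -1, 2, 5, 8, 11:
  p  : -2  -20  -92  -218  -398
  Δ  : -18  -72  -126  -180
  Δ^2: -54  -54  -54
  Δ^3: 0  0
  Δ^4: 0
The second differences are constant (-54) and nonzero, while all higher differences vanish, so the minimal degree is 2.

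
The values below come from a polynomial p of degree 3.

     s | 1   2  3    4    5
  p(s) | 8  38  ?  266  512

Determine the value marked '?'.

116

The 4 known points determine the degree-3 polynomial uniquely.
Write p(s) = as^3 + bs^2 + cs + d. Substituting each data point gives a linear system:
  a + b + c + d = 8
  8a + 4b + 2c + d = 38
  64a + 16b + 4c + d = 266
  125a + 25b + 5c + d = 512
Solving the system yields a = 4, b = 0, c = 2, d = 2.
So p(s) = 4s^3 + 2s + 2.
Then p(3) = 116.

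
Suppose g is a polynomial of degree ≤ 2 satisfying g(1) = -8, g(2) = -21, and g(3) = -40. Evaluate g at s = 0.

Forward differences of the values at s = 1, 2, 3:
  g  : -8  -21  -40
  Δ  : -13  -19
  Δ^2: -6
The second differences are constant, confirming degree 2.
Interpolating (Newton forward form) and evaluating at s = 0 gives g(0) = -1.

-1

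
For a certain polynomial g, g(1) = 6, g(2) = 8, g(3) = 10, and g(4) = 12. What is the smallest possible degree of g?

Forward differences of the values at s = 1, 2, 3, 4:
  g  : 6  8  10  12
  Δ  : 2  2  2
  Δ^2: 0  0
  Δ^3: 0
The first differences are constant (2) and nonzero, while all higher differences vanish, so the minimal degree is 1.

1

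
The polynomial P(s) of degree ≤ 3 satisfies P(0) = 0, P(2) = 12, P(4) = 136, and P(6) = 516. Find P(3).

51

Write P(s) = as^3 + bs^2 + cs + d. Substituting each data point gives a linear system:
  d = 0
  8a + 4b + 2c + d = 12
  64a + 16b + 4c + d = 136
  216a + 36b + 6c + d = 516
Solving the system yields a = 3, b = -4, c = 2, d = 0.
So P(s) = 3s^3 - 4s^2 + 2s.
Then P(3) = 51.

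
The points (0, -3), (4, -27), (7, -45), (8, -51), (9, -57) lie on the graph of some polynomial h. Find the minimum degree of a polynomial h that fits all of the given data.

1

Divided differences on the nodes 0, 4, 7, 8, 9:
  order 0: -3  -27  -45  -51  -57
  order 1: -6  -6  -6  -6
  order 2: 0  0  0
  order 3: 0  0
  order 4: 0
The order-1 divided differences are all -6 (nonzero) and every higher order vanishes, so the data lies on a polynomial of degree exactly 1.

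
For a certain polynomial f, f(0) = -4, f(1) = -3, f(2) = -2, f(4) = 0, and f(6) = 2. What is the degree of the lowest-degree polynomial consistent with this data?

Divided differences on the nodes 0, 1, 2, 4, 6:
  order 0: -4  -3  -2  0  2
  order 1: 1  1  1  1
  order 2: 0  0  0
  order 3: 0  0
  order 4: 0
The order-1 divided differences are all 1 (nonzero) and every higher order vanishes, so the data lies on a polynomial of degree exactly 1.

1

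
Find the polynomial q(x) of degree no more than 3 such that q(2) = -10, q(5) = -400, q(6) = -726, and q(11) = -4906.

q(x) = -4x^3 + 3x^2 + 5x

Write q(x) = ax^3 + bx^2 + cx + d. Substituting each data point gives a linear system:
  8a + 4b + 2c + d = -10
  125a + 25b + 5c + d = -400
  216a + 36b + 6c + d = -726
  1331a + 121b + 11c + d = -4906
Solving the system yields a = -4, b = 3, c = 5, d = 0.
So q(x) = -4x^3 + 3x^2 + 5x.
Check: q(6) = -726. ✓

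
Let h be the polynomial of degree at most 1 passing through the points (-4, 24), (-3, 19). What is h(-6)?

34

Using the Lagrange interpolation formula with nodes -4, -3:
  L_0(t) = (t + 3) / -1
  L_1(t) = (t + 4) / 1
Then h(t) = 24·L_0(t) + 19·L_1(t).
Expanding and collecting terms gives h(t) = -5t + 4.
Evaluating at t = -6: h(-6) = 34.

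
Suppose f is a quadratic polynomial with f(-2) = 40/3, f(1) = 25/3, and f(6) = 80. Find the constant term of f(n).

6

Write f(n) = an^2 + bn + c. Substituting each data point gives a linear system:
  4a - 2b + c = 40/3
  a + b + c = 25/3
  36a + 6b + c = 80
Solving the system yields a = 2, b = 1/3, c = 6.
So f(n) = 2n² + (1/3)n + 6.
The constant term is 6.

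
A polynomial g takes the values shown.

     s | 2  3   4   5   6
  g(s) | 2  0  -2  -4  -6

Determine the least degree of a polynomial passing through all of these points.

Forward differences of the values at s = 2, 3, 4, 5, 6:
  g  : 2  0  -2  -4  -6
  Δ  : -2  -2  -2  -2
  Δ^2: 0  0  0
  Δ^3: 0  0
  Δ^4: 0
The first differences are constant (-2) and nonzero, while all higher differences vanish, so the minimal degree is 1.

1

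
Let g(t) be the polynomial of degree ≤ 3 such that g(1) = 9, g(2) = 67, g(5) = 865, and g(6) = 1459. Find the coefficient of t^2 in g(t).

Write g(t) = at^3 + bt^2 + ct + d. Substituting each data point gives a linear system:
  a + b + c + d = 9
  8a + 4b + 2c + d = 67
  125a + 25b + 5c + d = 865
  216a + 36b + 6c + d = 1459
Solving the system yields a = 6, b = 4, c = 4, d = -5.
So g(t) = 6t^3 + 4t^2 + 4t - 5.
The coefficient of t^2 is 4.

4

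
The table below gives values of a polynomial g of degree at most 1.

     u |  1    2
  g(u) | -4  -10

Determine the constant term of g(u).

Write g(u) = au + b. Substituting each data point gives a linear system:
  a + b = -4
  2a + b = -10
Solving the system yields a = -6, b = 2.
So g(u) = -6u + 2.
The constant term is 2.

2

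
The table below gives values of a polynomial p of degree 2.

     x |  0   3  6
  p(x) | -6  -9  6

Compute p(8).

26

Write p(x) = ax^2 + bx + c. Substituting each data point gives a linear system:
  c = -6
  9a + 3b + c = -9
  36a + 6b + c = 6
Solving the system yields a = 1, b = -4, c = -6.
So p(x) = x² - 4x - 6.
Then p(8) = 26.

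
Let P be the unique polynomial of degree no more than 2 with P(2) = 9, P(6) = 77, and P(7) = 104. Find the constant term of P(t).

-1

Write P(t) = at^2 + bt + c. Substituting each data point gives a linear system:
  4a + 2b + c = 9
  36a + 6b + c = 77
  49a + 7b + c = 104
Solving the system yields a = 2, b = 1, c = -1.
So P(t) = 2t^2 + t - 1.
The constant term is -1.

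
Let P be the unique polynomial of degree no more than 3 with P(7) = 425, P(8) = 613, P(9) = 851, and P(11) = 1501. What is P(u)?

P(u) = u^3 + u^2 + 4u + 5

Write P(u) = au^3 + bu^2 + cu + d. Substituting each data point gives a linear system:
  343a + 49b + 7c + d = 425
  512a + 64b + 8c + d = 613
  729a + 81b + 9c + d = 851
  1331a + 121b + 11c + d = 1501
Solving the system yields a = 1, b = 1, c = 4, d = 5.
So P(u) = u^3 + u^2 + 4u + 5.
Check: P(7) = 425. ✓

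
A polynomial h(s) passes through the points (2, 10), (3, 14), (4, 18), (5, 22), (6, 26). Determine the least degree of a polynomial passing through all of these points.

Forward differences of the values at s = 2, 3, 4, 5, 6:
  h  : 10  14  18  22  26
  Δ  : 4  4  4  4
  Δ^2: 0  0  0
  Δ^3: 0  0
  Δ^4: 0
The first differences are constant (4) and nonzero, while all higher differences vanish, so the minimal degree is 1.

1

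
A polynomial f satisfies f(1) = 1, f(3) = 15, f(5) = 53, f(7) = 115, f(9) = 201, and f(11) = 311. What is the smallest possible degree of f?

Forward differences of the values at t = 1, 3, 5, 7, 9, 11:
  f  : 1  15  53  115  201  311
  Δ  : 14  38  62  86  110
  Δ^2: 24  24  24  24
  Δ^3: 0  0  0
  Δ^4: 0  0
  Δ^5: 0
The second differences are constant (24) and nonzero, while all higher differences vanish, so the minimal degree is 2.

2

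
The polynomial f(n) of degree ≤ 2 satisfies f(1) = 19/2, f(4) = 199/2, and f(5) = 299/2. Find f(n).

f(n) = 5n^2 + 5n - 1/2

Write f(n) = an^2 + bn + c. Substituting each data point gives a linear system:
  a + b + c = 19/2
  16a + 4b + c = 199/2
  25a + 5b + c = 299/2
Solving the system yields a = 5, b = 5, c = -1/2.
So f(n) = 5n^2 + 5n - 1/2.
Check: f(5) = 299/2. ✓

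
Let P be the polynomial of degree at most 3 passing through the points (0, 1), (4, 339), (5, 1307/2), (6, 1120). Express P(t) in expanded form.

Write P(t) = at^3 + bt^2 + ct + d. Substituting each data point gives a linear system:
  d = 1
  64a + 16b + 4c + d = 339
  125a + 25b + 5c + d = 1307/2
  216a + 36b + 6c + d = 1120
Solving the system yields a = 5, b = 1, c = 1/2, d = 1.
So P(t) = 5t³ + t² + (1/2)t + 1.
Check: P(6) = 1120. ✓

P(t) = 5t^3 + t^2 + (1/2)t + 1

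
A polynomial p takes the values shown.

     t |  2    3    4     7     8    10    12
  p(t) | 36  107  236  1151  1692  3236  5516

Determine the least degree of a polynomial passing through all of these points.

3

Divided differences on the nodes 2, 3, 4, 7, 8, 10, 12:
  order 0: 36  107  236  1151  1692  3236  5516
  order 1: 71  129  305  541  772  1140
  order 2: 29  44  59  77  92
  order 3: 3  3  3  3
  order 4: 0  0  0
  order 5: 0  0
  order 6: 0
The order-3 divided differences are all 3 (nonzero) and every higher order vanishes, so the data lies on a polynomial of degree exactly 3.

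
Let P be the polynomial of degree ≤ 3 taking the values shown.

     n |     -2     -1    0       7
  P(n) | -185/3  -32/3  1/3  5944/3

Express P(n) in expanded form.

P(n) = 6n^3 - 2n^2 + 3n + 1/3

Using the Lagrange interpolation formula with nodes -2, -1, 0, 7:
  L_0(n) = (n + 1)n(n - 7) / -18
  L_1(n) = (n + 2)n(n - 7) / 8
  L_2(n) = (n + 2)(n + 1)(n - 7) / -14
  L_3(n) = (n + 2)(n + 1)n / 504
Then P(n) = -185/3·L_0(n) - 32/3·L_1(n) + 1/3·L_2(n) + 5944/3·L_3(n).
Expanding and collecting terms gives P(n) = 6n^3 - 2n^2 + 3n + 1/3.
Check: P(0) = 1/3. ✓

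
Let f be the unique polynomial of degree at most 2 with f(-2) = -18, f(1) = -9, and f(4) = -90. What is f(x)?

f(x) = -5x^2 - 2x - 2

Using the Lagrange interpolation formula with nodes -2, 1, 4:
  L_0(x) = (x - 1)(x - 4) / 18
  L_1(x) = (x + 2)(x - 4) / -9
  L_2(x) = (x + 2)(x - 1) / 18
Then f(x) = -18·L_0(x) - 9·L_1(x) - 90·L_2(x).
Expanding and collecting terms gives f(x) = -5x^2 - 2x - 2.
Check: f(-2) = -18. ✓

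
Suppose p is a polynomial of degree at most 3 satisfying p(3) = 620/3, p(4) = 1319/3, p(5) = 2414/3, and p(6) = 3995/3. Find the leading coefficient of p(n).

5

Write p(n) = an^3 + bn^2 + cn + d. Substituting each data point gives a linear system:
  27a + 9b + 3c + d = 620/3
  64a + 16b + 4c + d = 1319/3
  125a + 25b + 5c + d = 2414/3
  216a + 36b + 6c + d = 3995/3
Solving the system yields a = 5, b = 6, c = 6, d = -1/3.
So p(n) = 5n^3 + 6n^2 + 6n - 1/3.
The leading coefficient is 5.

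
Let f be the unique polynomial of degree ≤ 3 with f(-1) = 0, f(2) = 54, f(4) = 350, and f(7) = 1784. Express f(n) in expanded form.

Using the Lagrange interpolation formula with nodes -1, 2, 4, 7:
  L_0(n) = (n - 2)(n - 4)(n - 7) / -120
  L_1(n) = (n + 1)(n - 4)(n - 7) / 30
  L_2(n) = (n + 1)(n - 2)(n - 7) / -30
  L_3(n) = (n + 1)(n - 2)(n - 4) / 120
Then f(n) = 0·L_0(n) + 54·L_1(n) + 350·L_2(n) + 1784·L_3(n).
Expanding and collecting terms gives f(n) = 5n³ + n² + 2n + 6.
Check: f(7) = 1784. ✓

f(n) = 5n^3 + n^2 + 2n + 6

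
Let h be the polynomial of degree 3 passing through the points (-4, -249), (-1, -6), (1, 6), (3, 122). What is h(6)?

Using the Lagrange interpolation formula with nodes -4, -1, 1, 3:
  L_0(n) = (n + 1)(n - 1)(n - 3) / -105
  L_1(n) = (n + 4)(n - 1)(n - 3) / 24
  L_2(n) = (n + 4)(n + 1)(n - 3) / -20
  L_3(n) = (n + 4)(n + 1)(n - 1) / 56
Then h(n) = -249·L_0(n) - 6·L_1(n) + 6·L_2(n) + 122·L_3(n).
Expanding and collecting terms gives h(n) = 4n³ + n² + 2n - 1.
Evaluating at n = 6: h(6) = 911.

911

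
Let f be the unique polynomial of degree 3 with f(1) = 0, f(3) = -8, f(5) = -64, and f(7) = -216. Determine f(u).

Using the Lagrange interpolation formula with nodes 1, 3, 5, 7:
  L_0(u) = (u - 3)(u - 5)(u - 7) / -48
  L_1(u) = (u - 1)(u - 5)(u - 7) / 16
  L_2(u) = (u - 1)(u - 3)(u - 7) / -16
  L_3(u) = (u - 1)(u - 3)(u - 5) / 48
Then f(u) = 0·L_0(u) - 8·L_1(u) - 64·L_2(u) - 216·L_3(u).
Expanding and collecting terms gives f(u) = -u^3 + 3u^2 - 3u + 1.
Check: f(7) = -216. ✓

f(u) = -u^3 + 3u^2 - 3u + 1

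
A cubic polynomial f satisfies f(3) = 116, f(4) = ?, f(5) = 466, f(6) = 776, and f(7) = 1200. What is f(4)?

252

The 4 known points determine the degree-3 polynomial uniquely.
Write f(u) = au^3 + bu^2 + cu + d. Substituting each data point gives a linear system:
  27a + 9b + 3c + d = 116
  125a + 25b + 5c + d = 466
  216a + 36b + 6c + d = 776
  343a + 49b + 7c + d = 1200
Solving the system yields a = 3, b = 3, c = 4, d = -4.
So f(u) = 3u^3 + 3u^2 + 4u - 4.
Then f(4) = 252.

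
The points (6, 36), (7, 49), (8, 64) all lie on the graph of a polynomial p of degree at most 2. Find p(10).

Using the Lagrange interpolation formula with nodes 6, 7, 8:
  L_0(t) = (t - 7)(t - 8) / 2
  L_1(t) = (t - 6)(t - 8) / -1
  L_2(t) = (t - 6)(t - 7) / 2
Then p(t) = 36·L_0(t) + 49·L_1(t) + 64·L_2(t).
Expanding and collecting terms gives p(t) = t^2.
Evaluating at t = 10: p(10) = 100.

100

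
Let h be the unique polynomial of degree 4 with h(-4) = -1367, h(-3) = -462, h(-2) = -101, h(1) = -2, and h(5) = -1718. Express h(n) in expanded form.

h(n) = -4n^4 + 6n^3 + 2n^2 - 3n - 3

Write h(n) = an^4 + bn^3 + cn^2 + dn + e. Substituting each data point gives a linear system:
  256a - 64b + 16c - 4d + e = -1367
  81a - 27b + 9c - 3d + e = -462
  16a - 8b + 4c - 2d + e = -101
  a + b + c + d + e = -2
  625a + 125b + 25c + 5d + e = -1718
Solving the system yields a = -4, b = 6, c = 2, d = -3, e = -3.
So h(n) = -4n^4 + 6n^3 + 2n^2 - 3n - 3.
Check: h(-2) = -101. ✓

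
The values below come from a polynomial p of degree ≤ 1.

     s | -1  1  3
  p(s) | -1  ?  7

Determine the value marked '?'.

The 2 known points determine the degree-1 polynomial uniquely.
Write p(s) = as + b. Substituting each data point gives a linear system:
  -a + b = -1
  3a + b = 7
Solving the system yields a = 2, b = 1.
So p(s) = 2s + 1.
Then p(1) = 3.

3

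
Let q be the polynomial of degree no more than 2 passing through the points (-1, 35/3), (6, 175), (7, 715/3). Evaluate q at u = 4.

Write q(u) = au^2 + bu + c. Substituting each data point gives a linear system:
  a - b + c = 35/3
  36a + 6b + c = 175
  49a + 7b + c = 715/3
Solving the system yields a = 5, b = -5/3, c = 5.
So q(u) = 5u^2 - (5/3)u + 5.
Then q(4) = 235/3.

235/3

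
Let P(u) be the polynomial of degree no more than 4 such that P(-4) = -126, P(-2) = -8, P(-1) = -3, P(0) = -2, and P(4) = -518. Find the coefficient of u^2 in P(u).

Write P(u) = au^4 + bu^3 + cu^2 + du + e. Substituting each data point gives a linear system:
  256a - 64b + 16c - 4d + e = -126
  16a - 8b + 4c - 2d + e = -8
  a - b + c - d + e = -3
  e = -2
  256a + 64b + 16c + 4d + e = -518
Solving the system yields a = -1, b = -3, c = -4, d = -1, e = -2.
So P(u) = -u⁴ - 3u³ - 4u² - u - 2.
The coefficient of u^2 is -4.

-4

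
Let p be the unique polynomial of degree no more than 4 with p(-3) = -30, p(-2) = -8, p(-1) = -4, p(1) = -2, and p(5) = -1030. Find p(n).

Using the Lagrange interpolation formula with nodes -3, -2, -1, 1, 5:
  L_0(n) = (n + 2)(n + 1)(n - 1)(n - 5) / 64
  L_1(n) = (n + 3)(n + 1)(n - 1)(n - 5) / -21
  L_2(n) = (n + 3)(n + 2)(n - 1)(n - 5) / 24
  L_3(n) = (n + 3)(n + 2)(n + 1)(n - 5) / -96
  L_4(n) = (n + 3)(n + 2)(n + 1)(n - 1) / 1344
Then p(n) = -30·L_0(n) - 8·L_1(n) - 4·L_2(n) - 2·L_3(n) - 1030·L_4(n).
Expanding and collecting terms gives p(n) = -n⁴ - 3n³ - 2n² + 4n.
Check: p(-1) = -4. ✓

p(n) = -n^4 - 3n^3 - 2n^2 + 4n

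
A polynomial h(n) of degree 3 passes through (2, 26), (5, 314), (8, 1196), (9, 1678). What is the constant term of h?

Write h(n) = an^3 + bn^2 + cn + d. Substituting each data point gives a linear system:
  8a + 4b + 2c + d = 26
  125a + 25b + 5c + d = 314
  512a + 64b + 8c + d = 1196
  729a + 81b + 9c + d = 1678
Solving the system yields a = 2, b = 3, c = -3, d = 4.
So h(n) = 2n³ + 3n² - 3n + 4.
The constant term is 4.

4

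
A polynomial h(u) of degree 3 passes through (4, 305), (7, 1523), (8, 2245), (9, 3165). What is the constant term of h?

-3

Write h(u) = au^3 + bu^2 + cu + d. Substituting each data point gives a linear system:
  64a + 16b + 4c + d = 305
  343a + 49b + 7c + d = 1523
  512a + 64b + 8c + d = 2245
  729a + 81b + 9c + d = 3165
Solving the system yields a = 4, b = 3, c = 1, d = -3.
So h(u) = 4u³ + 3u² + u - 3.
The constant term is -3.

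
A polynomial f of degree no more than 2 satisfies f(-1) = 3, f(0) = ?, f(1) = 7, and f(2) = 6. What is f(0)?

6

On equispaced nodes a degree-2 polynomial has vanishing third forward difference, so
  - f(-1) + 3·f(0) - 3·f(1) + f(2) = 0.
Substituting the known values and solving for f(0):
  3·f(0) = 18
  f(0) = 6.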